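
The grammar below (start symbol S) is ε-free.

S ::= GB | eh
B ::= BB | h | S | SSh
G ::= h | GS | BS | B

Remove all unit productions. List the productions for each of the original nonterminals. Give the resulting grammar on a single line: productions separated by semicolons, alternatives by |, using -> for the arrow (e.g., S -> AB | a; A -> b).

S -> GB | eh; B -> h | BB | GB | eh | SSh; G -> h | BB | BS | GB | GS | eh | SSh

Unit productions: B->S, G->B.
Unit pairs (A ⇒* B via units): (B,S), (G,B), (G,S).
S: inherits non-unit rules of {S} → GB | eh.
B: inherits non-unit rules of {B, S} → BB | GB | SSh | eh | h.
G: inherits non-unit rules of {B, G, S} → BB | BS | GB | GS | SSh | eh | h.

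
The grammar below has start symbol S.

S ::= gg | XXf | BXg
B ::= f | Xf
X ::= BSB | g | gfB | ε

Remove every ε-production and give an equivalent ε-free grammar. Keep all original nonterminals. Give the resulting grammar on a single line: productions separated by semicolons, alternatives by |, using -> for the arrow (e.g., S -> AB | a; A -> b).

Nullable set: {X}.
S -> BXg: X nullable, giving BXg | Bg.
S -> XXf: X, X nullable, giving XXf | Xf | f.
B -> Xf: X nullable, giving Xf | f.
Drop X -> ε.
Unchanged (no nullable symbols): S -> gg; B -> f; X -> BSB; X -> g; X -> gfB.

S -> f | Bg | Xf | gg | BXg | XXf; B -> f | Xf; X -> g | BSB | gfB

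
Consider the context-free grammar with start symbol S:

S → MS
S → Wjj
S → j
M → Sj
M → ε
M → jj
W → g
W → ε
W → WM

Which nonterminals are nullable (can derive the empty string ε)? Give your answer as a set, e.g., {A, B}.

Directly nullable (have an ε-rule): {M, W}.
Not nullable: S — each has a terminal in every rule's right-hand side or depends on a non-nullable symbol.

{M, W}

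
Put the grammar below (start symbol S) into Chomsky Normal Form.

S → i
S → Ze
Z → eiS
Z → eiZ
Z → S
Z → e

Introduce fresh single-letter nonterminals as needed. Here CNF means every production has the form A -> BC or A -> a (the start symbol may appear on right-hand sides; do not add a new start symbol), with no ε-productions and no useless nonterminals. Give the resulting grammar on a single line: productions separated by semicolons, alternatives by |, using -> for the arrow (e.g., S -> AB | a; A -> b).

No ε-productions.
After unit-elimination: S -> i | Ze; Z -> e | i | Ze | eiS | eiZ.
TERM: introduce A -> e, B -> i and substitute in every rule of length ≥2.
BIN: Z -> ABS becomes Z -> AC, C -> BS; Z -> ABZ becomes Z -> AD, D -> BZ.

S -> i | ZA; A -> e; B -> i; C -> BS; D -> BZ; Z -> e | i | AC | AD | ZA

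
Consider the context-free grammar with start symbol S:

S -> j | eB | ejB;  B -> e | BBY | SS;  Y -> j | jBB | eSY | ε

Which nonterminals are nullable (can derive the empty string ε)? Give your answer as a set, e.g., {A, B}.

{Y}

Directly nullable (have an ε-rule): {Y}.
Not nullable: B, S — each has a terminal in every rule's right-hand side or depends on a non-nullable symbol.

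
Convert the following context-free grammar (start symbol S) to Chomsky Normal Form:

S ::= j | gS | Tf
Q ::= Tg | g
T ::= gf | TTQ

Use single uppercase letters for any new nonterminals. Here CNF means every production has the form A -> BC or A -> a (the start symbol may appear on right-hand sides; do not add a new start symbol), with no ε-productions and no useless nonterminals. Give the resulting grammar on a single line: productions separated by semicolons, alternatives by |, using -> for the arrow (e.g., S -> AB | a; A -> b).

S -> j | AS | TB; A -> g; B -> f; C -> TQ; Q -> g | TA; T -> AB | TC

No ε-productions.
No unit productions to eliminate.
TERM: introduce B -> f, A -> g and substitute in every rule of length ≥2.
BIN: T -> TTQ becomes T -> TC, C -> TQ.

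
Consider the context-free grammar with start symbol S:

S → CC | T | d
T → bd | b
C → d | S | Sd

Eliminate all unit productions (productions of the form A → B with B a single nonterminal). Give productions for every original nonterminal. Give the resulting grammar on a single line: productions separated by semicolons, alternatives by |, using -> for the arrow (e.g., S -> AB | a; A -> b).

Unit productions: C->S, S->T.
Unit pairs (A ⇒* B via units): (C,S), (C,T), (S,T).
S: inherits non-unit rules of {S, T} → CC | b | bd | d.
C: inherits non-unit rules of {C, S, T} → CC | Sd | b | bd | d.
T: inherits non-unit rules of {T} → b | bd.

S -> b | d | CC | bd; C -> b | d | CC | Sd | bd; T -> b | bd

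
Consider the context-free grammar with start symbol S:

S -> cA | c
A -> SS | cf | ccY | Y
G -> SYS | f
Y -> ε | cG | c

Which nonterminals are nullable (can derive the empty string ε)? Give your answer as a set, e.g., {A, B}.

{A, Y}

Directly nullable (have an ε-rule): {Y}.
A is nullable via A -> Y (every symbol on the right is already known nullable).
Not nullable: G, S — each has a terminal in every rule's right-hand side or depends on a non-nullable symbol.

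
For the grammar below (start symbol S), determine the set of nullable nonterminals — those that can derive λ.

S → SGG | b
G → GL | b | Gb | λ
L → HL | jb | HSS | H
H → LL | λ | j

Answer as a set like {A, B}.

{G, H, L}

Directly nullable (have an ε-rule): {G, H}.
L is nullable via L -> H (every symbol on the right is already known nullable).
Not nullable: S — each has a terminal in every rule's right-hand side or depends on a non-nullable symbol.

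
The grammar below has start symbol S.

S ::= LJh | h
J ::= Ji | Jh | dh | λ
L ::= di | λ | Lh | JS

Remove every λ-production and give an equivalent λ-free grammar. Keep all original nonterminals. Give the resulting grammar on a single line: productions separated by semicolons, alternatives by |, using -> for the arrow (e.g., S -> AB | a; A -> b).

S -> h | Jh | Lh | LJh; J -> h | i | Jh | Ji | dh; L -> S | h | JS | Lh | di

Nullable set: {J, L}.
S -> LJh: L, J nullable, giving Jh | LJh | Lh | h.
Drop J -> λ.
J -> Jh: J nullable, giving Jh | h.
J -> Ji: J nullable, giving Ji | i.
Drop L -> λ.
L -> JS: J nullable, giving JS | S.
L -> Lh: L nullable, giving Lh | h.
Unchanged (no nullable symbols): S -> h; J -> dh; L -> di.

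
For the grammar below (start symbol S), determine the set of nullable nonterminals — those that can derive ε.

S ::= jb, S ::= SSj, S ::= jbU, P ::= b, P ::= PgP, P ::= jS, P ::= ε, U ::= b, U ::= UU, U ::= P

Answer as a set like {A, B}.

{P, U}

Directly nullable (have an ε-rule): {P}.
U is nullable via U -> P (every symbol on the right is already known nullable).
Not nullable: S — each has a terminal in every rule's right-hand side or depends on a non-nullable symbol.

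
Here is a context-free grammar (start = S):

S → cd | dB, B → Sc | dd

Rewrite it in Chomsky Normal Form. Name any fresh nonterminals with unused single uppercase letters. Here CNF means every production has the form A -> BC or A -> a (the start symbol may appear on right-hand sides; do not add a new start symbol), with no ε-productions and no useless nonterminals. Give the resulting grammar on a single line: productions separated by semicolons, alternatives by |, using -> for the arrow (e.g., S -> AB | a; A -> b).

S -> AC | CB; A -> c; B -> CC | SA; C -> d

No ε-productions.
No unit productions to eliminate.
TERM: introduce A -> c, C -> d and substitute in every rule of length ≥2.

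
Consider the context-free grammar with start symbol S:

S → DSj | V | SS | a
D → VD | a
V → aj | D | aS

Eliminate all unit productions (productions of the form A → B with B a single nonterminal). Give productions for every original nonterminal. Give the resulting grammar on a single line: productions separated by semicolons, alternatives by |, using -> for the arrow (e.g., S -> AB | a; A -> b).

S -> a | SS | VD | aS | aj | DSj; D -> a | VD; V -> a | VD | aS | aj

Unit productions: S->V, V->D.
Unit pairs (A ⇒* B via units): (S,D), (S,V), (V,D).
S: inherits non-unit rules of {D, S, V} → DSj | SS | VD | a | aS | aj.
D: inherits non-unit rules of {D} → VD | a.
V: inherits non-unit rules of {D, V} → VD | a | aS | aj.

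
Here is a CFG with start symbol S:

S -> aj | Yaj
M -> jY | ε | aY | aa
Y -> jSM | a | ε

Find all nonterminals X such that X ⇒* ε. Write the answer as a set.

Directly nullable (have an ε-rule): {M, Y}.
Not nullable: S — each has a terminal in every rule's right-hand side or depends on a non-nullable symbol.

{M, Y}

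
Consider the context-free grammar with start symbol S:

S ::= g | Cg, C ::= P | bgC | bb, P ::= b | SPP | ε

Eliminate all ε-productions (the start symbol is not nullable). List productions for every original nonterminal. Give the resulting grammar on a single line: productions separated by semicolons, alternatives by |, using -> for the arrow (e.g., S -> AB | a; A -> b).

Nullable set: {C, P}.
S -> Cg: C nullable, giving Cg | g.
C -> P: P nullable, giving P.
C -> bgC: C nullable, giving bg | bgC.
Drop P -> ε.
P -> SPP: P, P nullable, giving S | SP | SPP.
Unchanged (no nullable symbols): S -> g; C -> bb; P -> b.

S -> g | Cg; C -> P | bb | bg | bgC; P -> S | b | SP | SPP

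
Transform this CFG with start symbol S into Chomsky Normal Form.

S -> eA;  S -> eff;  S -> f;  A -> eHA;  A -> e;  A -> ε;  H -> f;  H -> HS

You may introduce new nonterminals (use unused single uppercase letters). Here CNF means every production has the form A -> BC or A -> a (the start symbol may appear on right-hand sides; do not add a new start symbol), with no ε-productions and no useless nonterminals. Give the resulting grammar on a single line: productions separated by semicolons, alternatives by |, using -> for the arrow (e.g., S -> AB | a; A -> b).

Nullable: {A}; after ε-elimination: S -> e | f | eA | eff; A -> e | eH | eHA; H -> f | HS.
No unit productions to eliminate.
TERM: introduce B -> e, C -> f and substitute in every rule of length ≥2.
BIN: A -> BHA becomes A -> BD, D -> HA; S -> BCC becomes S -> BE, E -> CC.

S -> e | f | BA | BE; A -> e | BD | BH; B -> e; C -> f; D -> HA; E -> CC; H -> f | HS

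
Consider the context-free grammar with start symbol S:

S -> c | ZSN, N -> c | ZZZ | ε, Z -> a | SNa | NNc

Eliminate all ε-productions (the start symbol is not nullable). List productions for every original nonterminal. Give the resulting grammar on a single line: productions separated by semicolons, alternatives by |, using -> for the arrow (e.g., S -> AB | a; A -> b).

Nullable set: {N}.
S -> ZSN: N nullable, giving ZS | ZSN.
Drop N -> ε.
Z -> NNc: N, N nullable, giving NNc | Nc | c.
Z -> SNa: N nullable, giving SNa | Sa.
Unchanged (no nullable symbols): S -> c; N -> ZZZ; N -> c; Z -> a.

S -> c | ZS | ZSN; N -> c | ZZZ; Z -> a | c | Nc | Sa | NNc | SNa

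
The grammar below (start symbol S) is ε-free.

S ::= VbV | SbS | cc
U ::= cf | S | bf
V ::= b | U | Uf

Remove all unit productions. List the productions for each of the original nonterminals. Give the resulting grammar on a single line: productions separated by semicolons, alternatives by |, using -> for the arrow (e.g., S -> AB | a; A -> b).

S -> cc | SbS | VbV; U -> bf | cc | cf | SbS | VbV; V -> b | Uf | bf | cc | cf | SbS | VbV

Unit productions: U->S, V->U.
Unit pairs (A ⇒* B via units): (U,S), (V,S), (V,U).
S: inherits non-unit rules of {S} → SbS | VbV | cc.
U: inherits non-unit rules of {S, U} → SbS | VbV | bf | cc | cf.
V: inherits non-unit rules of {S, U, V} → SbS | Uf | VbV | b | bf | cc | cf.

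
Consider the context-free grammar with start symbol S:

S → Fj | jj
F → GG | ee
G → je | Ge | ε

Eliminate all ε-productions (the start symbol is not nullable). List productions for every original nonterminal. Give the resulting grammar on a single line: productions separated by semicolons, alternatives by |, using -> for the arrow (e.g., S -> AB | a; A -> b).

Nullable set: {F, G}.
S -> Fj: F nullable, giving Fj | j.
F -> GG: G, G nullable, giving G | GG.
Drop G -> ε.
G -> Ge: G nullable, giving Ge | e.
Unchanged (no nullable symbols): S -> jj; F -> ee; G -> je.

S -> j | Fj | jj; F -> G | GG | ee; G -> e | Ge | je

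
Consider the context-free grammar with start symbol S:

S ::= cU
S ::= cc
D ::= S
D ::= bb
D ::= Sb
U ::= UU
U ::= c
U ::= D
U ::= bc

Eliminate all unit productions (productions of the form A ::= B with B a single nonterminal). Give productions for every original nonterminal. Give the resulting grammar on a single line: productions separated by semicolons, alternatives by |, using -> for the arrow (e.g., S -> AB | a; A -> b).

Unit productions: D->S, U->D.
Unit pairs (A ⇒* B via units): (D,S), (U,D), (U,S).
S: inherits non-unit rules of {S} → cU | cc.
D: inherits non-unit rules of {D, S} → Sb | bb | cU | cc.
U: inherits non-unit rules of {D, S, U} → Sb | UU | bb | bc | c | cU | cc.

S -> cU | cc; D -> Sb | bb | cU | cc; U -> c | Sb | UU | bb | bc | cU | cc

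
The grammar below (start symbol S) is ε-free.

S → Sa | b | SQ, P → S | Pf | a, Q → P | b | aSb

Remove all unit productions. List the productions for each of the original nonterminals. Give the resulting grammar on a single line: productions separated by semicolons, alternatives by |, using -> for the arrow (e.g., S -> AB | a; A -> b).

S -> b | SQ | Sa; P -> a | b | Pf | SQ | Sa; Q -> a | b | Pf | SQ | Sa | aSb

Unit productions: P->S, Q->P.
Unit pairs (A ⇒* B via units): (P,S), (Q,P), (Q,S).
S: inherits non-unit rules of {S} → SQ | Sa | b.
P: inherits non-unit rules of {P, S} → Pf | SQ | Sa | a | b.
Q: inherits non-unit rules of {P, Q, S} → Pf | SQ | Sa | a | aSb | b.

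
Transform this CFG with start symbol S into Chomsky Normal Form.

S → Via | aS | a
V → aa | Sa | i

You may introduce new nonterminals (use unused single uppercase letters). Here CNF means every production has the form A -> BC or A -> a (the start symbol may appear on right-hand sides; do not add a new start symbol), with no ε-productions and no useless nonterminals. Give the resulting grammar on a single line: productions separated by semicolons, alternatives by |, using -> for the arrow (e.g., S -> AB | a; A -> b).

No ε-productions.
No unit productions to eliminate.
TERM: introduce B -> a, A -> i and substitute in every rule of length ≥2.
BIN: S -> VAB becomes S -> VC, C -> AB.

S -> a | BS | VC; A -> i; B -> a; C -> AB; V -> i | BB | SB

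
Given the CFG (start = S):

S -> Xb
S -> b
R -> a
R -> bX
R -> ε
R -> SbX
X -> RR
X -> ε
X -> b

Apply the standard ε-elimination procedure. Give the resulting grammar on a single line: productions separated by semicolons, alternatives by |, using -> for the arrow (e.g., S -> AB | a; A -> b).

Nullable set: {R, X}.
S -> Xb: X nullable, giving Xb | b.
Drop R -> ε.
R -> SbX: X nullable, giving Sb | SbX.
R -> bX: X nullable, giving b | bX.
Drop X -> ε.
X -> RR: R, R nullable, giving R | RR.
Unchanged (no nullable symbols): S -> b; R -> a; X -> b.

S -> b | Xb; R -> a | b | Sb | bX | SbX; X -> R | b | RR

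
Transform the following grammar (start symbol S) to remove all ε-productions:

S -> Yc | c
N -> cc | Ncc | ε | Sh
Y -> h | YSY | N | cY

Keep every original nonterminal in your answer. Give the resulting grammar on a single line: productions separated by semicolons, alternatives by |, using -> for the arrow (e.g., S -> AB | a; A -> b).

Nullable set: {N, Y}.
S -> Yc: Y nullable, giving Yc | c.
Drop N -> ε.
N -> Ncc: N nullable, giving Ncc | cc.
Y -> N: N nullable, giving N.
Y -> YSY: Y, Y nullable, giving S | SY | YS | YSY.
Y -> cY: Y nullable, giving c | cY.
Unchanged (no nullable symbols): S -> c; N -> Sh; N -> cc; Y -> h.

S -> c | Yc; N -> Sh | cc | Ncc; Y -> N | S | c | h | SY | YS | cY | YSY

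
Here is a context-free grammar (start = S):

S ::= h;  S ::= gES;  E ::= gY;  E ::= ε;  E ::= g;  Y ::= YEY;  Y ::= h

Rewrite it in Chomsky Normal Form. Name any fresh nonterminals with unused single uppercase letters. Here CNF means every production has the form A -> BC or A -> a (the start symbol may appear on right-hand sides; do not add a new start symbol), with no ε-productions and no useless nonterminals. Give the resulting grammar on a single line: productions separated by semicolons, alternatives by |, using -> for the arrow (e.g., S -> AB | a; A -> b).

Nullable: {E}; after ε-elimination: S -> h | gS | gES; E -> g | gY; Y -> h | YY | YEY.
No unit productions to eliminate.
TERM: introduce A -> g and substitute in every rule of length ≥2.
BIN: S -> AES becomes S -> AB, B -> ES; Y -> YEY becomes Y -> YC, C -> EY.

S -> h | AB | AS; A -> g; B -> ES; C -> EY; E -> g | AY; Y -> h | YC | YY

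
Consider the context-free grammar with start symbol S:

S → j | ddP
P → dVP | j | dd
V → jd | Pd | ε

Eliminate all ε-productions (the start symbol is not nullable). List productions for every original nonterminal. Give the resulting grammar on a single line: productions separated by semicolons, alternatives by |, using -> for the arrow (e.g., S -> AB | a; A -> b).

S -> j | ddP; P -> j | dP | dd | dVP; V -> Pd | jd

Nullable set: {V}.
P -> dVP: V nullable, giving dP | dVP.
Drop V -> ε.
Unchanged (no nullable symbols): S -> ddP; S -> j; P -> dd; P -> j; V -> Pd; V -> jd.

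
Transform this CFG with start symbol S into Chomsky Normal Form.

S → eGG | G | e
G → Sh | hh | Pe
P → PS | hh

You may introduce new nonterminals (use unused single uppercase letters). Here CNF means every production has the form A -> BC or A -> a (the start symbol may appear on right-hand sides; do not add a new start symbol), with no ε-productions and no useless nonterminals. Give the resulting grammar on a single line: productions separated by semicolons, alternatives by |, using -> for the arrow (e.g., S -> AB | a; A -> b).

S -> e | AC | BB | PA | SB; A -> e; B -> h; C -> GG; G -> BB | PA | SB; P -> BB | PS

No ε-productions.
After unit-elimination: S -> e | Pe | Sh | hh | eGG; G -> Pe | Sh | hh; P -> PS | hh.
TERM: introduce A -> e, B -> h and substitute in every rule of length ≥2.
BIN: S -> AGG becomes S -> AC, C -> GG.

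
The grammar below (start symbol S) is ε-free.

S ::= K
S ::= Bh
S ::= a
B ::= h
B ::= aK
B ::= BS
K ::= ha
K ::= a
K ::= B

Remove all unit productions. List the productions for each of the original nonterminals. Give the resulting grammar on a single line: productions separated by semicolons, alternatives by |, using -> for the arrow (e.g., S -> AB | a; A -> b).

Unit productions: K->B, S->K.
Unit pairs (A ⇒* B via units): (K,B), (S,B), (S,K).
S: inherits non-unit rules of {B, K, S} → BS | Bh | a | aK | h | ha.
B: inherits non-unit rules of {B} → BS | aK | h.
K: inherits non-unit rules of {B, K} → BS | a | aK | h | ha.

S -> a | h | BS | Bh | aK | ha; B -> h | BS | aK; K -> a | h | BS | aK | ha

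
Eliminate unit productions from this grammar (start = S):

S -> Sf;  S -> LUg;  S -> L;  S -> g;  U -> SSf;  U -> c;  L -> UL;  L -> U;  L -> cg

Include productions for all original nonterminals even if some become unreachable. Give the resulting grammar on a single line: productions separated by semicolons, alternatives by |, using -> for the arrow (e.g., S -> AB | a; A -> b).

Unit productions: L->U, S->L.
Unit pairs (A ⇒* B via units): (L,U), (S,L), (S,U).
S: inherits non-unit rules of {L, S, U} → LUg | SSf | Sf | UL | c | cg | g.
L: inherits non-unit rules of {L, U} → SSf | UL | c | cg.
U: inherits non-unit rules of {U} → SSf | c.

S -> c | g | Sf | UL | cg | LUg | SSf; L -> c | UL | cg | SSf; U -> c | SSf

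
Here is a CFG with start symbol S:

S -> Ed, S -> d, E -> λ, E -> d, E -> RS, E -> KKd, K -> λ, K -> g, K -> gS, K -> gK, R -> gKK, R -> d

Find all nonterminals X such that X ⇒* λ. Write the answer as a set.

Directly nullable (have an ε-rule): {E, K}.
Not nullable: R, S — each has a terminal in every rule's right-hand side or depends on a non-nullable symbol.

{E, K}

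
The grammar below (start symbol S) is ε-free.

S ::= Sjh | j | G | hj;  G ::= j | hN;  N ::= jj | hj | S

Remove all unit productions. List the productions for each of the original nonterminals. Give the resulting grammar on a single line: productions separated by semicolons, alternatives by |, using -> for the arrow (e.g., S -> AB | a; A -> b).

Unit productions: N->S, S->G.
Unit pairs (A ⇒* B via units): (N,G), (N,S), (S,G).
S: inherits non-unit rules of {G, S} → Sjh | hN | hj | j.
G: inherits non-unit rules of {G} → hN | j.
N: inherits non-unit rules of {G, N, S} → Sjh | hN | hj | j | jj.

S -> j | hN | hj | Sjh; G -> j | hN; N -> j | hN | hj | jj | Sjh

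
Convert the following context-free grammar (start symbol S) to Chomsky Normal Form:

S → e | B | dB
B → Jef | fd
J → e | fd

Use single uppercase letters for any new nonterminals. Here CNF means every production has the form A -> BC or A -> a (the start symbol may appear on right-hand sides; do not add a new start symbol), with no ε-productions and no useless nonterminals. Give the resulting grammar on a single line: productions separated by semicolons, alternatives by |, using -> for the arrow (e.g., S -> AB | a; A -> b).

S -> e | CD | DB | JF; A -> e; B -> CD | JE; C -> f; D -> d; E -> AC; F -> AC; J -> e | CD

No ε-productions.
After unit-elimination: S -> e | dB | fd | Jef; B -> fd | Jef; J -> e | fd.
TERM: introduce D -> d, A -> e, C -> f and substitute in every rule of length ≥2.
BIN: B -> JAC becomes B -> JE, E -> AC; S -> JAC becomes S -> JF, F -> AC.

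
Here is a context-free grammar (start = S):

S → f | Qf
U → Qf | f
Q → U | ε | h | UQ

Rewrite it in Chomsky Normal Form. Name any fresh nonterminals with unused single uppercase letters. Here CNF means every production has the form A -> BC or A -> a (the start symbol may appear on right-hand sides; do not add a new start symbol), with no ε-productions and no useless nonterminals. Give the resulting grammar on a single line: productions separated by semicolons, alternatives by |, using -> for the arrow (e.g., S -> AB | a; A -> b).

S -> f | QA; A -> f; Q -> f | h | QA | UQ; U -> f | QA

Nullable: {Q}; after ε-elimination: S -> f | Qf; Q -> U | h | UQ; U -> f | Qf.
After unit-elimination: S -> f | Qf; Q -> f | h | Qf | UQ; U -> f | Qf.
TERM: introduce A -> f and substitute in every rule of length ≥2.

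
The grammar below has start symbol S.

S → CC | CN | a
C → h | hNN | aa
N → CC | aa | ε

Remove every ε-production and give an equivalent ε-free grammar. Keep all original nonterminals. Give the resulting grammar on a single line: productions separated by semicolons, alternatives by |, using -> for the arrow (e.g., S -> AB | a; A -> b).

Nullable set: {N}.
S -> CN: N nullable, giving C | CN.
C -> hNN: N, N nullable, giving h | hN | hNN.
Drop N -> ε.
Unchanged (no nullable symbols): S -> CC; S -> a; C -> aa; C -> h; N -> CC; N -> aa.

S -> C | a | CC | CN; C -> h | aa | hN | hNN; N -> CC | aa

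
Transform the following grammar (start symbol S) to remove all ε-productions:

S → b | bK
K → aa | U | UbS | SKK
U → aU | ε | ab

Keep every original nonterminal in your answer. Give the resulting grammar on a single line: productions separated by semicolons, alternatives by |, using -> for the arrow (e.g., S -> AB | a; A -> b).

Nullable set: {K, U}.
S -> bK: K nullable, giving b | bK.
K -> SKK: K, K nullable, giving S | SK | SKK.
K -> U: U nullable, giving U.
K -> UbS: U nullable, giving UbS | bS.
Drop U -> ε.
U -> aU: U nullable, giving a | aU.
Unchanged (no nullable symbols): S -> b; K -> aa; U -> ab.

S -> b | bK; K -> S | U | SK | aa | bS | SKK | UbS; U -> a | aU | ab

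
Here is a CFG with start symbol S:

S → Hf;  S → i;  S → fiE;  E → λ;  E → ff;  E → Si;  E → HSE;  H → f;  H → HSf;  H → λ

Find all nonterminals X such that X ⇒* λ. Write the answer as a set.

{E, H}

Directly nullable (have an ε-rule): {E, H}.
Not nullable: S — each has a terminal in every rule's right-hand side or depends on a non-nullable symbol.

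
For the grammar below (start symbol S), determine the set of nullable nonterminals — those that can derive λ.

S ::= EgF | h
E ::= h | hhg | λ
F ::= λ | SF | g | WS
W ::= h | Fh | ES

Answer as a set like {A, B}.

{E, F}

Directly nullable (have an ε-rule): {E, F}.
Not nullable: S, W — each has a terminal in every rule's right-hand side or depends on a non-nullable symbol.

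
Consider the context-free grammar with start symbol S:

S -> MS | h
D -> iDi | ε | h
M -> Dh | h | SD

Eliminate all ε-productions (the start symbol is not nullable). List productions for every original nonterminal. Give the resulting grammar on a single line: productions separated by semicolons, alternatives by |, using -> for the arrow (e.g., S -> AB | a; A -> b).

S -> h | MS; D -> h | ii | iDi; M -> S | h | Dh | SD

Nullable set: {D}.
Drop D -> ε.
D -> iDi: D nullable, giving iDi | ii.
M -> Dh: D nullable, giving Dh | h.
M -> SD: D nullable, giving S | SD.
Unchanged (no nullable symbols): S -> MS; S -> h; D -> h; M -> h.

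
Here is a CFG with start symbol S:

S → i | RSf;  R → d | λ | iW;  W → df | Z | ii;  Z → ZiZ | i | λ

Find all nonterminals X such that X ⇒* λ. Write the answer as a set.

{R, W, Z}

Directly nullable (have an ε-rule): {R, Z}.
W is nullable via W -> Z (every symbol on the right is already known nullable).
Not nullable: S — each has a terminal in every rule's right-hand side or depends on a non-nullable symbol.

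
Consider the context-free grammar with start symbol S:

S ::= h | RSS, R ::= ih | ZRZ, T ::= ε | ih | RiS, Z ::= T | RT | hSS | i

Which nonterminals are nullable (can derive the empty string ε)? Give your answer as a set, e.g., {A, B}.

Directly nullable (have an ε-rule): {T}.
Z is nullable via Z -> T (every symbol on the right is already known nullable).
Not nullable: R, S — each has a terminal in every rule's right-hand side or depends on a non-nullable symbol.

{T, Z}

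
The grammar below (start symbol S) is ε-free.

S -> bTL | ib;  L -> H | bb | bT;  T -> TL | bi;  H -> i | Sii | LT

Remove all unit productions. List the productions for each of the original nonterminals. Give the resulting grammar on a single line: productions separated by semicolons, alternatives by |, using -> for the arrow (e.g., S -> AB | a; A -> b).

Unit productions: L->H.
Unit pairs (A ⇒* B via units): (L,H).
S: inherits non-unit rules of {S} → bTL | ib.
H: inherits non-unit rules of {H} → LT | Sii | i.
L: inherits non-unit rules of {H, L} → LT | Sii | bT | bb | i.
T: inherits non-unit rules of {T} → TL | bi.

S -> ib | bTL; H -> i | LT | Sii; L -> i | LT | bT | bb | Sii; T -> TL | bi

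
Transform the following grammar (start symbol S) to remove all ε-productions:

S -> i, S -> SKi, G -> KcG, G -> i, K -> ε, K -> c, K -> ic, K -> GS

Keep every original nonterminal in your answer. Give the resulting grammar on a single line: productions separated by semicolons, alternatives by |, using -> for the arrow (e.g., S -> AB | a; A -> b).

S -> i | Si | SKi; G -> i | cG | KcG; K -> c | GS | ic

Nullable set: {K}.
S -> SKi: K nullable, giving SKi | Si.
G -> KcG: K nullable, giving KcG | cG.
Drop K -> ε.
Unchanged (no nullable symbols): S -> i; G -> i; K -> GS; K -> c; K -> ic.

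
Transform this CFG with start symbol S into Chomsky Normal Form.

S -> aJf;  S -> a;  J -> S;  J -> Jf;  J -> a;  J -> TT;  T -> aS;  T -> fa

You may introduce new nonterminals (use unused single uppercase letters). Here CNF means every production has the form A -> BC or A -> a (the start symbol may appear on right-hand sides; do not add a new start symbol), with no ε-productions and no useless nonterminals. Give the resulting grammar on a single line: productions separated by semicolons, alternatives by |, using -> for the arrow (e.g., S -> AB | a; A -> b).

No ε-productions.
After unit-elimination: S -> a | aJf; J -> a | Jf | TT | aJf; T -> aS | fa.
TERM: introduce B -> a, A -> f and substitute in every rule of length ≥2.
BIN: J -> BJA becomes J -> BC, C -> JA; S -> BJA becomes S -> BD, D -> JA.

S -> a | BD; A -> f; B -> a; C -> JA; D -> JA; J -> a | BC | JA | TT; T -> AB | BS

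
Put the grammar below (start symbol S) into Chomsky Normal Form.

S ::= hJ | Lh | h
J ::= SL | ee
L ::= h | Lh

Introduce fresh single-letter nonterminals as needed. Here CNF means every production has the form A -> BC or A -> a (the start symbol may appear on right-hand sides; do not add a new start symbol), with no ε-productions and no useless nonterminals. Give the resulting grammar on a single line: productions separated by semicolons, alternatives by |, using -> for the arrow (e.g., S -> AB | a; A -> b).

S -> h | BJ | LB; A -> e; B -> h; J -> AA | SL; L -> h | LB

No ε-productions.
No unit productions to eliminate.
TERM: introduce A -> e, B -> h and substitute in every rule of length ≥2.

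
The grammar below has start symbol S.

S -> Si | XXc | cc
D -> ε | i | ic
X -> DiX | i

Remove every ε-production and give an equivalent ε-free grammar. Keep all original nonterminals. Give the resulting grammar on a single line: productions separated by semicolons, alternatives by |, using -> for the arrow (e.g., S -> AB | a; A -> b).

Nullable set: {D}.
Drop D -> ε.
X -> DiX: D nullable, giving DiX | iX.
Unchanged (no nullable symbols): S -> Si; S -> XXc; S -> cc; D -> i; D -> ic; X -> i.

S -> Si | cc | XXc; D -> i | ic; X -> i | iX | DiX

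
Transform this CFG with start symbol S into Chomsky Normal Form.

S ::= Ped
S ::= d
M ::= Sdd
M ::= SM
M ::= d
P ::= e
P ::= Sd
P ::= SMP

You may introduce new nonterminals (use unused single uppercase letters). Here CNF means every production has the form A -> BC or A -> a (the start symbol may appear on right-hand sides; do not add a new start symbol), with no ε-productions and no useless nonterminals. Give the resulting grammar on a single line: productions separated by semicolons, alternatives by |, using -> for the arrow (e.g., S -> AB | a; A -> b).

S -> d | PE; A -> d; B -> e; C -> AA; D -> MP; E -> BA; M -> d | SC | SM; P -> e | SA | SD

No ε-productions.
No unit productions to eliminate.
TERM: introduce A -> d, B -> e and substitute in every rule of length ≥2.
BIN: M -> SAA becomes M -> SC, C -> AA; P -> SMP becomes P -> SD, D -> MP; S -> PBA becomes S -> PE, E -> BA.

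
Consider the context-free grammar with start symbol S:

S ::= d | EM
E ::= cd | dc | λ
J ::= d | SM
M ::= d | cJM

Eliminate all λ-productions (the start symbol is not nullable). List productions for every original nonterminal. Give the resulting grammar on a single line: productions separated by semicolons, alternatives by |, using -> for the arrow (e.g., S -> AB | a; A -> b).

Nullable set: {E}.
S -> EM: E nullable, giving EM | M.
Drop E -> λ.
Unchanged (no nullable symbols): S -> d; E -> cd; E -> dc; J -> SM; J -> d; M -> cJM; M -> d.

S -> M | d | EM; E -> cd | dc; J -> d | SM; M -> d | cJM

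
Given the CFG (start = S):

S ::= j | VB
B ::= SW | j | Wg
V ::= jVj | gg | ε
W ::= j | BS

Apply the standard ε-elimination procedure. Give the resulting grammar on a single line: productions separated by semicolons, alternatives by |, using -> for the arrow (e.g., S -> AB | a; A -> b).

S -> B | j | VB; B -> j | SW | Wg; V -> gg | jj | jVj; W -> j | BS

Nullable set: {V}.
S -> VB: V nullable, giving B | VB.
Drop V -> ε.
V -> jVj: V nullable, giving jVj | jj.
Unchanged (no nullable symbols): S -> j; B -> SW; B -> Wg; B -> j; V -> gg; W -> BS; W -> j.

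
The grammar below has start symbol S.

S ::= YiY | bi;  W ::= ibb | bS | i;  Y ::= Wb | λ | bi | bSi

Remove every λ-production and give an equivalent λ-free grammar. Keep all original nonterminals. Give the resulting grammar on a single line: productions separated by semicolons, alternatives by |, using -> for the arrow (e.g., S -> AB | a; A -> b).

Nullable set: {Y}.
S -> YiY: Y, Y nullable, giving Yi | YiY | i | iY.
Drop Y -> λ.
Unchanged (no nullable symbols): S -> bi; W -> bS; W -> i; W -> ibb; Y -> Wb; Y -> bSi; Y -> bi.

S -> i | Yi | bi | iY | YiY; W -> i | bS | ibb; Y -> Wb | bi | bSi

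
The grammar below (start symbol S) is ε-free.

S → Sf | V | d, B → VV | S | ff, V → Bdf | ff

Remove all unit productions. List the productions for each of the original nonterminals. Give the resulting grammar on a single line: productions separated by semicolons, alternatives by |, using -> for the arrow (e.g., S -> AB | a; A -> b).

S -> d | Sf | ff | Bdf; B -> d | Sf | VV | ff | Bdf; V -> ff | Bdf

Unit productions: B->S, S->V.
Unit pairs (A ⇒* B via units): (B,S), (B,V), (S,V).
S: inherits non-unit rules of {S, V} → Bdf | Sf | d | ff.
B: inherits non-unit rules of {B, S, V} → Bdf | Sf | VV | d | ff.
V: inherits non-unit rules of {V} → Bdf | ff.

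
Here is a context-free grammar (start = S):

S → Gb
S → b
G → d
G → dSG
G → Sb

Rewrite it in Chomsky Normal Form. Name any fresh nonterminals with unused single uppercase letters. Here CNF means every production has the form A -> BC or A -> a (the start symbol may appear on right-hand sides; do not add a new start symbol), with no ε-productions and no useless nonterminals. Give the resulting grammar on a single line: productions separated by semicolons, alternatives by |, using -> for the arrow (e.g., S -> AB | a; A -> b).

S -> b | GA; A -> b; B -> d; C -> SG; G -> d | BC | SA

No ε-productions.
No unit productions to eliminate.
TERM: introduce A -> b, B -> d and substitute in every rule of length ≥2.
BIN: G -> BSG becomes G -> BC, C -> SG.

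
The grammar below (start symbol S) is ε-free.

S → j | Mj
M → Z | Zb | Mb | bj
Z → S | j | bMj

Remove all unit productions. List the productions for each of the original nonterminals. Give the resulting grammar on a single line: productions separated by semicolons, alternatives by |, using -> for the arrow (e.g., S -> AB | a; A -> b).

Unit productions: M->Z, Z->S.
Unit pairs (A ⇒* B via units): (M,S), (M,Z), (Z,S).
S: inherits non-unit rules of {S} → Mj | j.
M: inherits non-unit rules of {M, S, Z} → Mb | Mj | Zb | bMj | bj | j.
Z: inherits non-unit rules of {S, Z} → Mj | bMj | j.

S -> j | Mj; M -> j | Mb | Mj | Zb | bj | bMj; Z -> j | Mj | bMj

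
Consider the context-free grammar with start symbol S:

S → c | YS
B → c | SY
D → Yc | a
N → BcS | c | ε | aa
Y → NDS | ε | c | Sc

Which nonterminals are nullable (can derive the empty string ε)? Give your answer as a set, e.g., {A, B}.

{N, Y}

Directly nullable (have an ε-rule): {N, Y}.
Not nullable: B, D, S — each has a terminal in every rule's right-hand side or depends on a non-nullable symbol.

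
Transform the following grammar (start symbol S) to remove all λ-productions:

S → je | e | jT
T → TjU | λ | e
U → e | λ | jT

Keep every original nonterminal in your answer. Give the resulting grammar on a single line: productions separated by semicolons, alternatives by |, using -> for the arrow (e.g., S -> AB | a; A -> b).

Nullable set: {T, U}.
S -> jT: T nullable, giving j | jT.
Drop T -> λ.
T -> TjU: T, U nullable, giving Tj | TjU | j | jU.
Drop U -> λ.
U -> jT: T nullable, giving j | jT.
Unchanged (no nullable symbols): S -> e; S -> je; T -> e; U -> e.

S -> e | j | jT | je; T -> e | j | Tj | jU | TjU; U -> e | j | jT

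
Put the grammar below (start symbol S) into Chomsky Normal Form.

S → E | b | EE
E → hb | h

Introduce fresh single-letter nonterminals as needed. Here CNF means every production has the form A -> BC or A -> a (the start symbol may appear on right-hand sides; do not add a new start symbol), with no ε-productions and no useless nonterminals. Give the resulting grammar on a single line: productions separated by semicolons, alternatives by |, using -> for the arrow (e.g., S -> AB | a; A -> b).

No ε-productions.
After unit-elimination: S -> b | h | EE | hb; E -> h | hb.
TERM: introduce B -> b, A -> h and substitute in every rule of length ≥2.

S -> b | h | AB | EE; A -> h; B -> b; E -> h | AB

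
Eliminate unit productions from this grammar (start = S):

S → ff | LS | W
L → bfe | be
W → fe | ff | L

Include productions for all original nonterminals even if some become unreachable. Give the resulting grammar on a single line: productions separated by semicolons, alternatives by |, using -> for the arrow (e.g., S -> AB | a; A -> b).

S -> LS | be | fe | ff | bfe; L -> be | bfe; W -> be | fe | ff | bfe

Unit productions: S->W, W->L.
Unit pairs (A ⇒* B via units): (S,L), (S,W), (W,L).
S: inherits non-unit rules of {L, S, W} → LS | be | bfe | fe | ff.
L: inherits non-unit rules of {L} → be | bfe.
W: inherits non-unit rules of {L, W} → be | bfe | fe | ff.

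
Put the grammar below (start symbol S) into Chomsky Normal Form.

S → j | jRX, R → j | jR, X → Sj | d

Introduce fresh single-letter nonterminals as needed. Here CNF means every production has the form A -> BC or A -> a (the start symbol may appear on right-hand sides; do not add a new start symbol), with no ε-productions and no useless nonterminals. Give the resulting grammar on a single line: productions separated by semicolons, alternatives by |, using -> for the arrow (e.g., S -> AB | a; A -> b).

No ε-productions.
No unit productions to eliminate.
TERM: introduce A -> j and substitute in every rule of length ≥2.
BIN: S -> ARX becomes S -> AB, B -> RX.

S -> j | AB; A -> j; B -> RX; R -> j | AR; X -> d | SA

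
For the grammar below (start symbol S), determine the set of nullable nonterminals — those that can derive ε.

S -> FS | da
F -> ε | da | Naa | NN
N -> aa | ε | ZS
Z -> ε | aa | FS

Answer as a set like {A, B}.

Directly nullable (have an ε-rule): {F, N, Z}.
Not nullable: S — each has a terminal in every rule's right-hand side or depends on a non-nullable symbol.

{F, N, Z}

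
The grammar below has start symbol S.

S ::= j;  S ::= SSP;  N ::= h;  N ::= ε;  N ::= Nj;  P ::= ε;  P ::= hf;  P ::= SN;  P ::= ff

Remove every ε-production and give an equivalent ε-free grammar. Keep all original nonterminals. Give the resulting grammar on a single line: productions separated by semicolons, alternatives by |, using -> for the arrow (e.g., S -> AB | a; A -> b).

Nullable set: {N, P}.
S -> SSP: P nullable, giving SS | SSP.
Drop N -> ε.
N -> Nj: N nullable, giving Nj | j.
Drop P -> ε.
P -> SN: N nullable, giving S | SN.
Unchanged (no nullable symbols): S -> j; N -> h; P -> ff; P -> hf.

S -> j | SS | SSP; N -> h | j | Nj; P -> S | SN | ff | hf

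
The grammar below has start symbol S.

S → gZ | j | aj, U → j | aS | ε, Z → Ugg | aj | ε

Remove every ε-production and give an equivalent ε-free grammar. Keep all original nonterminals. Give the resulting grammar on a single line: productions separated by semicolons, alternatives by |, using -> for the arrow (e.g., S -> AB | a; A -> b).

S -> g | j | aj | gZ; U -> j | aS; Z -> aj | gg | Ugg

Nullable set: {U, Z}.
S -> gZ: Z nullable, giving g | gZ.
Drop U -> ε.
Drop Z -> ε.
Z -> Ugg: U nullable, giving Ugg | gg.
Unchanged (no nullable symbols): S -> aj; S -> j; U -> aS; U -> j; Z -> aj.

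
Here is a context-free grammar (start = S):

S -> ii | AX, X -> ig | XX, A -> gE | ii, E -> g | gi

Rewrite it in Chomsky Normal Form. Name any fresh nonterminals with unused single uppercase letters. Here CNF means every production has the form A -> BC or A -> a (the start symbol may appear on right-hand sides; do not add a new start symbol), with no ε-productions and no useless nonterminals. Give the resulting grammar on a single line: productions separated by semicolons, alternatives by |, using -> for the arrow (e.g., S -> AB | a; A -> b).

No ε-productions.
No unit productions to eliminate.
TERM: introduce B -> g, C -> i and substitute in every rule of length ≥2.

S -> AX | CC; A -> BE | CC; B -> g; C -> i; E -> g | BC; X -> CB | XX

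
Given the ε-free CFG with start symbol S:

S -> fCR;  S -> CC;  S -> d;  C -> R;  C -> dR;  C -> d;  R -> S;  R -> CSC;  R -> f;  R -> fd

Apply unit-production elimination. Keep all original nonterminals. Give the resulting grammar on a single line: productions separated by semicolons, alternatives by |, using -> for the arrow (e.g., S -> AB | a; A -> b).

S -> d | CC | fCR; C -> d | f | CC | dR | fd | CSC | fCR; R -> d | f | CC | fd | CSC | fCR

Unit productions: C->R, R->S.
Unit pairs (A ⇒* B via units): (C,R), (C,S), (R,S).
S: inherits non-unit rules of {S} → CC | d | fCR.
C: inherits non-unit rules of {C, R, S} → CC | CSC | d | dR | f | fCR | fd.
R: inherits non-unit rules of {R, S} → CC | CSC | d | f | fCR | fd.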